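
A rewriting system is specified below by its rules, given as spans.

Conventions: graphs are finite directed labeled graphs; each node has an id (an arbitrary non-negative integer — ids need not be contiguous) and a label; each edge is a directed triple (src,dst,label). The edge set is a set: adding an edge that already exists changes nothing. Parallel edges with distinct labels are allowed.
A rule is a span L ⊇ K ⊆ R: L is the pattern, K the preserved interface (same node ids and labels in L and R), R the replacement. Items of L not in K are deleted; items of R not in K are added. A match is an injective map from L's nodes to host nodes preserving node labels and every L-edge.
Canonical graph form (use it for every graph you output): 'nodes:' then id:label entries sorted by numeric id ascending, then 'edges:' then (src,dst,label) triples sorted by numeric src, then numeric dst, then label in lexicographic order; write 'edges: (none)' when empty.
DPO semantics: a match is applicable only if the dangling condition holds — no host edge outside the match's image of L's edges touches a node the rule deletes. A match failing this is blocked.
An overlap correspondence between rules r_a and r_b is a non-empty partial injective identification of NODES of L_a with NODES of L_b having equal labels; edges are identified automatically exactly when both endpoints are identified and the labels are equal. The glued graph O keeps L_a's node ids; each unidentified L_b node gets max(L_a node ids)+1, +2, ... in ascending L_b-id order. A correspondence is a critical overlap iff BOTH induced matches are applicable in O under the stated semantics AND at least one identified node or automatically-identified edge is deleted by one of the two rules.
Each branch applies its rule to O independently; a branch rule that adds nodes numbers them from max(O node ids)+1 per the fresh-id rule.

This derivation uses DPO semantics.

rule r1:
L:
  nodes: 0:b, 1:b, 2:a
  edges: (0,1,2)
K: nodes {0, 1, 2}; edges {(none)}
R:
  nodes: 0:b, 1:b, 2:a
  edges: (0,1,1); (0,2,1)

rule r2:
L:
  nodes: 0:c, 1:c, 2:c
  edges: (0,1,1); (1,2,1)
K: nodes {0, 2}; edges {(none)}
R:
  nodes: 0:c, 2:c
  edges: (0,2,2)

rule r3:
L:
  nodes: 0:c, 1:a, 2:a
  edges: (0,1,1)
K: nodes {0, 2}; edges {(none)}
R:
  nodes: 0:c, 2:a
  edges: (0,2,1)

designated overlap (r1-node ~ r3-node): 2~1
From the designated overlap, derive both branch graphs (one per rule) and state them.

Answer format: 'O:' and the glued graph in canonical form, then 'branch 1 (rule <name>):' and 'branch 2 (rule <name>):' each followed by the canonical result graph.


O:
nodes: 0:b, 1:b, 2:a, 3:c, 4:a
edges: (0,1,2); (3,2,1)
branch 1 (rule r1):
nodes: 0:b, 1:b, 2:a, 3:c, 4:a
edges: (0,1,1); (0,2,1); (3,2,1)
branch 2 (rule r3):
nodes: 0:b, 1:b, 3:c, 4:a
edges: (0,1,2); (3,4,1)


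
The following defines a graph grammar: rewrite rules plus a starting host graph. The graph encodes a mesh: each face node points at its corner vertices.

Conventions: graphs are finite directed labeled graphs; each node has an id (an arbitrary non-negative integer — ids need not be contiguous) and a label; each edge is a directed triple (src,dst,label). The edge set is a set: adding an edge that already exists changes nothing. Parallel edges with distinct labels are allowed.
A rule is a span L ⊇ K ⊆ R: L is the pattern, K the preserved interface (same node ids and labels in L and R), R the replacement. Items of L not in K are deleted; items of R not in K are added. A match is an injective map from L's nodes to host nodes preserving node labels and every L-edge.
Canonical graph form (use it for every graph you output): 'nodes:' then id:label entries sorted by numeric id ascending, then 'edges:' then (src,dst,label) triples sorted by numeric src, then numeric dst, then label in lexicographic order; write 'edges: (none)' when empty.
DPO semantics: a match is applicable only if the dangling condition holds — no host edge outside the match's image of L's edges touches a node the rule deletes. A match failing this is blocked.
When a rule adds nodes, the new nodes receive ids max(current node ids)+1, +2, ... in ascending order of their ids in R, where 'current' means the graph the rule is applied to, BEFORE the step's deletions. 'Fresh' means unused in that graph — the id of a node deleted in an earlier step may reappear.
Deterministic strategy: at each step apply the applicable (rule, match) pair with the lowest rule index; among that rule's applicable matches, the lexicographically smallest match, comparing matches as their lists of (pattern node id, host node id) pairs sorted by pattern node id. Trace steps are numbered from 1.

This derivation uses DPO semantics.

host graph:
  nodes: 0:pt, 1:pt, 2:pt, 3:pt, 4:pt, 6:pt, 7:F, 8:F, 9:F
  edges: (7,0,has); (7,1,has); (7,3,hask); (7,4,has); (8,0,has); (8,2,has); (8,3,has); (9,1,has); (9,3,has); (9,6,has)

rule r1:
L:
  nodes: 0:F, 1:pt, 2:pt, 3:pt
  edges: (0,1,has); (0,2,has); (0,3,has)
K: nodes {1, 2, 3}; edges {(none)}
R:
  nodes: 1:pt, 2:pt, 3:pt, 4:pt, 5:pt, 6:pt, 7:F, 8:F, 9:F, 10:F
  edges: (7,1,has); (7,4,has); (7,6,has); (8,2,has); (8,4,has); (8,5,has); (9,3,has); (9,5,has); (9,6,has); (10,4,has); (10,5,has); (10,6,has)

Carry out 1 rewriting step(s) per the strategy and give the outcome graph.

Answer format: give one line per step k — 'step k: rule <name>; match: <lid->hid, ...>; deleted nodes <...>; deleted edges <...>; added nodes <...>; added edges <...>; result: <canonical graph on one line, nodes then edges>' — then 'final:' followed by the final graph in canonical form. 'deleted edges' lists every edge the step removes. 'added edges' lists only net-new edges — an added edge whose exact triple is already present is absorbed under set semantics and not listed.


step 1: rule r1; match: 0->8, 1->0, 2->2, 3->3; deleted nodes 8; deleted edges (8,0,has); (8,2,has); (8,3,has); added nodes 10, 11, 12, 13, 14, 15, 16; added edges (13,0,has); (13,10,has); (13,12,has); (14,2,has); (14,10,has); (14,11,has); (15,3,has); (15,11,has); (15,12,has); (16,10,has); (16,11,has); (16,12,has); result: nodes: 0:pt, 1:pt, 2:pt, 3:pt, 4:pt, 6:pt, 7:F, 9:F, 10:pt, 11:pt, 12:pt, 13:F, 14:F, 15:F, 16:F edges: (7,0,has); (7,1,has); (7,3,hask); (7,4,has); (9,1,has); (9,3,has); (9,6,has); (13,0,has); (13,10,has); (13,12,has); (14,2,has); (14,10,has); (14,11,has); (15,3,has); (15,11,has); (15,12,has); (16,10,has); (16,11,has); (16,12,has)
final:
nodes: 0:pt, 1:pt, 2:pt, 3:pt, 4:pt, 6:pt, 7:F, 9:F, 10:pt, 11:pt, 12:pt, 13:F, 14:F, 15:F, 16:F
edges: (7,0,has); (7,1,has); (7,3,hask); (7,4,has); (9,1,has); (9,3,has); (9,6,has); (13,0,has); (13,10,has); (13,12,has); (14,2,has); (14,10,has); (14,11,has); (15,3,has); (15,11,has); (15,12,has); (16,10,has); (16,11,has); (16,12,has)


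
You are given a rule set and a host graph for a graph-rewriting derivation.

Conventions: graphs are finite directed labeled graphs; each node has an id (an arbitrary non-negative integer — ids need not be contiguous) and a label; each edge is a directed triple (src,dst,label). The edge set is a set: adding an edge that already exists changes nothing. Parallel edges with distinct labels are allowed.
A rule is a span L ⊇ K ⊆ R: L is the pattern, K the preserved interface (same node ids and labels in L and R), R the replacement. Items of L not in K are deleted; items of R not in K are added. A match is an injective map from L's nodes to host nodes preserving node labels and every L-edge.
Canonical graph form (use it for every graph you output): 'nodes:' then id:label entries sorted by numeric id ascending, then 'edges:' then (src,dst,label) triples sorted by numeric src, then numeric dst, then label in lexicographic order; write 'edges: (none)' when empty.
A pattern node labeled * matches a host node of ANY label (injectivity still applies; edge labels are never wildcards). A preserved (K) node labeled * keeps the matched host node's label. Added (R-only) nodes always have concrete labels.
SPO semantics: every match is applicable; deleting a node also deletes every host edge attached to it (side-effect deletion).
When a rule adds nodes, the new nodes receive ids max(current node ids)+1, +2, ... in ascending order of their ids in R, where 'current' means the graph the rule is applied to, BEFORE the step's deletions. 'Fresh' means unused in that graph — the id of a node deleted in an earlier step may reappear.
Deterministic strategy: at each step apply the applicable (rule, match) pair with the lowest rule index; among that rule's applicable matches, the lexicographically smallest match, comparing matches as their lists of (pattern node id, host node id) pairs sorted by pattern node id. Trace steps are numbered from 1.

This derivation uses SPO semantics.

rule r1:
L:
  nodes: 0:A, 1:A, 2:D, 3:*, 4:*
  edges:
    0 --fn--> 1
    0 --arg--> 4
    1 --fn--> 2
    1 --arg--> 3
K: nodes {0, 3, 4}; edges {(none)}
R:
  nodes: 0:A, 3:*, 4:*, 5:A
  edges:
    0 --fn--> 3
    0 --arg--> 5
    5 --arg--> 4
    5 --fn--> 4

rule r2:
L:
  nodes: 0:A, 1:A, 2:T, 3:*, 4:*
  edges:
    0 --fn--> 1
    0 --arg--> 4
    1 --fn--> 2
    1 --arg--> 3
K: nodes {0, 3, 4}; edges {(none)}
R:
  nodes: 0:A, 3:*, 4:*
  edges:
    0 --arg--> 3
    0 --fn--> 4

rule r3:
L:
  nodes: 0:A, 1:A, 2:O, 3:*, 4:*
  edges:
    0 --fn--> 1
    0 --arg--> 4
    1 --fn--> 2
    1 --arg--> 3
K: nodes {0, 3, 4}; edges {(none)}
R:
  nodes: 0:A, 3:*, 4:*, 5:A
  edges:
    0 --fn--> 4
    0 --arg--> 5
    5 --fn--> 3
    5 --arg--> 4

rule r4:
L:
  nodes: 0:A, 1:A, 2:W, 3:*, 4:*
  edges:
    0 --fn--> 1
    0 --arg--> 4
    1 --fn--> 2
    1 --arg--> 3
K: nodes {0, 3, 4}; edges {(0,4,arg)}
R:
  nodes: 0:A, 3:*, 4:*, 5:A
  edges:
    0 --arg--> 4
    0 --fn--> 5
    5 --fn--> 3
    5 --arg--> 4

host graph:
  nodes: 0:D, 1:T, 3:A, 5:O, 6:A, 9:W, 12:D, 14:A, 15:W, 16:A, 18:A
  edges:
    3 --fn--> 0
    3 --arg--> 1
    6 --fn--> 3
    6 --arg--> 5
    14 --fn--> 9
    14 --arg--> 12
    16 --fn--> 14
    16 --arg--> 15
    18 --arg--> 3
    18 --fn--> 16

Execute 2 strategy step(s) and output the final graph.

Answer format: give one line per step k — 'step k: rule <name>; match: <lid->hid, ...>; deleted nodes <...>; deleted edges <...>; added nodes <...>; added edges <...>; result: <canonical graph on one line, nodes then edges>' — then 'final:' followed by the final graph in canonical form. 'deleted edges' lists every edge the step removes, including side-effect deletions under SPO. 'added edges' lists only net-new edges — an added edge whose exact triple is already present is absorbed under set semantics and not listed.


step 1: rule r1; match: 0->6, 1->3, 2->0, 3->1, 4->5; deleted nodes 0, 3; deleted edges (3,0,fn); (3,1,arg); (6,3,fn); (6,5,arg); (18,3,arg); added nodes 19; added edges (6,1,fn); (6,19,arg); (19,5,arg); (19,5,fn); result: nodes: 1:T, 5:O, 6:A, 9:W, 12:D, 14:A, 15:W, 16:A, 18:A, 19:A edges: (6,1,fn); (6,19,arg); (14,9,fn); (14,12,arg); (16,14,fn); (16,15,arg); (18,16,fn); (19,5,arg); (19,5,fn)
step 2: rule r4; match: 0->16, 1->14, 2->9, 3->12, 4->15; deleted nodes 9, 14; deleted edges (14,9,fn); (14,12,arg); (16,14,fn); added nodes 20; added edges (16,20,fn); (20,12,fn); (20,15,arg); result: nodes: 1:T, 5:O, 6:A, 12:D, 15:W, 16:A, 18:A, 19:A, 20:A edges: (6,1,fn); (6,19,arg); (16,15,arg); (16,20,fn); (18,16,fn); (19,5,arg); (19,5,fn); (20,12,fn); (20,15,arg)
final:
nodes: 1:T, 5:O, 6:A, 12:D, 15:W, 16:A, 18:A, 19:A, 20:A
edges: (6,1,fn); (6,19,arg); (16,15,arg); (16,20,fn); (18,16,fn); (19,5,arg); (19,5,fn); (20,12,fn); (20,15,arg)


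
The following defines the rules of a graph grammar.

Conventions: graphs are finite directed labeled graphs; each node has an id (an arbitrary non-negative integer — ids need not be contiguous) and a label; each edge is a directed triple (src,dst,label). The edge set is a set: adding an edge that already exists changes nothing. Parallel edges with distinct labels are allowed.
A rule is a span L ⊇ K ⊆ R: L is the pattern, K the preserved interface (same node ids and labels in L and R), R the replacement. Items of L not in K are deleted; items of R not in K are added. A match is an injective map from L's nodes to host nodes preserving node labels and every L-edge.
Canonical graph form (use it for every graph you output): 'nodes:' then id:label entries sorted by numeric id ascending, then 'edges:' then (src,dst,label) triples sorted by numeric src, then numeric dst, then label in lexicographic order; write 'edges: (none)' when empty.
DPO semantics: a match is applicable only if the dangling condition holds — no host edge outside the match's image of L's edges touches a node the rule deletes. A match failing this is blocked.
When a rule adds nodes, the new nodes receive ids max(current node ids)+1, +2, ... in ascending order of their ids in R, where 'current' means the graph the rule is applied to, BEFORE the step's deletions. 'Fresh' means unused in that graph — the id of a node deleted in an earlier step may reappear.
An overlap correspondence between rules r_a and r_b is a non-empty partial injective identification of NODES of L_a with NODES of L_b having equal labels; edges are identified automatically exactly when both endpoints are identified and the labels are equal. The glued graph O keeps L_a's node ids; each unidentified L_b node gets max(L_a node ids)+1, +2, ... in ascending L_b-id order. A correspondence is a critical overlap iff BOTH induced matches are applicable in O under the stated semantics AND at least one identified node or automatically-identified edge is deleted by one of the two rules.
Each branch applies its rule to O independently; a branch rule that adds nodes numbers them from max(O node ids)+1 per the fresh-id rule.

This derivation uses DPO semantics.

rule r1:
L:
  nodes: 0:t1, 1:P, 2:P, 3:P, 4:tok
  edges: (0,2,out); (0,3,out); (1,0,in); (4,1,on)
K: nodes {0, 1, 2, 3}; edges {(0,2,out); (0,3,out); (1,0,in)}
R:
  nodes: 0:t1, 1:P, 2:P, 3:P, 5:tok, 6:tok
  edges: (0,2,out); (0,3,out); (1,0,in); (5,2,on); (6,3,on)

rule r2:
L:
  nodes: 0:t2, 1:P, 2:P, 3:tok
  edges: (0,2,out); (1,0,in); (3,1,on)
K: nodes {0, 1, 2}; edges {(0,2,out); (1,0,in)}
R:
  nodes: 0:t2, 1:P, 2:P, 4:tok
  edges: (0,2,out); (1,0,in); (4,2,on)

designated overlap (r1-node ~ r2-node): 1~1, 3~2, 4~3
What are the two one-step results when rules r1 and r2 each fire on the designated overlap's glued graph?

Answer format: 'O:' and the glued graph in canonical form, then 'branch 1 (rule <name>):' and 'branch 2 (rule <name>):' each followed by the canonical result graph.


O:
nodes: 0:t1, 1:P, 2:P, 3:P, 4:tok, 5:t2
edges: (0,2,out); (0,3,out); (1,0,in); (1,5,in); (4,1,on); (5,3,out)
branch 1 (rule r1):
nodes: 0:t1, 1:P, 2:P, 3:P, 5:t2, 6:tok, 7:tok
edges: (0,2,out); (0,3,out); (1,0,in); (1,5,in); (5,3,out); (6,2,on); (7,3,on)
branch 2 (rule r2):
nodes: 0:t1, 1:P, 2:P, 3:P, 5:t2, 6:tok
edges: (0,2,out); (0,3,out); (1,0,in); (1,5,in); (5,3,out); (6,3,on)


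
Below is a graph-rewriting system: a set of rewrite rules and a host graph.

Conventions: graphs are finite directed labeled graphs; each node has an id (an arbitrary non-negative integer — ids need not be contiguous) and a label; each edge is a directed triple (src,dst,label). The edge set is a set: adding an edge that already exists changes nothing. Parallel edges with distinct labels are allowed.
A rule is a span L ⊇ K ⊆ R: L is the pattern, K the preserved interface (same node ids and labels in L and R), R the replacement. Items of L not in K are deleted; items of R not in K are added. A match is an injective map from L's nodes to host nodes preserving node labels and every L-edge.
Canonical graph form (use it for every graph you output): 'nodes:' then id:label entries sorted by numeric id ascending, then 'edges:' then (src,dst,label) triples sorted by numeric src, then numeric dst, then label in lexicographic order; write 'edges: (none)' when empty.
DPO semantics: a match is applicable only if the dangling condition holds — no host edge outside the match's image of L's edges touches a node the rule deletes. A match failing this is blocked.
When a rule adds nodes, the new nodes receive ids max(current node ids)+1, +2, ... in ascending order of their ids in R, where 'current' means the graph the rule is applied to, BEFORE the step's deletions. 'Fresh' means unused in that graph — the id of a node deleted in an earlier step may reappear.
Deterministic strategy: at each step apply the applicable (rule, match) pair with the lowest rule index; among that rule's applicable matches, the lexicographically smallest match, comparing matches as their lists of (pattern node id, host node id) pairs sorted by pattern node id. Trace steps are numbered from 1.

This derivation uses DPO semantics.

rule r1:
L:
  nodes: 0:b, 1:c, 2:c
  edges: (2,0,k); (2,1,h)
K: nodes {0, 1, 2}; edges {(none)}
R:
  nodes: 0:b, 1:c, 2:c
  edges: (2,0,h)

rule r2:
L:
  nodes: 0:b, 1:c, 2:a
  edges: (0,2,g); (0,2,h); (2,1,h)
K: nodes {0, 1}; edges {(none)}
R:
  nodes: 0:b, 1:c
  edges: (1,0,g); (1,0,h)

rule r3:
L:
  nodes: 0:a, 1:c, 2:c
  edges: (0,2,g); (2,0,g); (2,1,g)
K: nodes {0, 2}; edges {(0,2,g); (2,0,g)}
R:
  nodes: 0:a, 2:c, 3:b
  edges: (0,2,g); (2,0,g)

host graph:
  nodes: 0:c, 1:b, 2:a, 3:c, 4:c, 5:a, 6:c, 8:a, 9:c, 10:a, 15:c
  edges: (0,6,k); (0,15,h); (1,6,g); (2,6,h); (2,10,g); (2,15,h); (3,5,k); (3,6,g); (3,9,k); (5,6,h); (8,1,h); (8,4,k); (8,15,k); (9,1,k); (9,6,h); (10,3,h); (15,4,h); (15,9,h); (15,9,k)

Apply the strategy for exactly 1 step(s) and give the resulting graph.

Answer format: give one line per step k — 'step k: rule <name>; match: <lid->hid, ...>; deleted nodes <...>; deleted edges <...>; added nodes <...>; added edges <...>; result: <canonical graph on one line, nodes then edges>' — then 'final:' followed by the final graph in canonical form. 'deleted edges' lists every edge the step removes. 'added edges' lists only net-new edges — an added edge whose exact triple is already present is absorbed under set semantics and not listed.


step 1: rule r1; match: 0->1, 1->6, 2->9; deleted nodes (none); deleted edges (9,1,k); (9,6,h); added nodes (none); added edges (9,1,h); result: nodes: 0:c, 1:b, 2:a, 3:c, 4:c, 5:a, 6:c, 8:a, 9:c, 10:a, 15:c edges: (0,6,k); (0,15,h); (1,6,g); (2,6,h); (2,10,g); (2,15,h); (3,5,k); (3,6,g); (3,9,k); (5,6,h); (8,1,h); (8,4,k); (8,15,k); (9,1,h); (10,3,h); (15,4,h); (15,9,h); (15,9,k)
final:
nodes: 0:c, 1:b, 2:a, 3:c, 4:c, 5:a, 6:c, 8:a, 9:c, 10:a, 15:c
edges: (0,6,k); (0,15,h); (1,6,g); (2,6,h); (2,10,g); (2,15,h); (3,5,k); (3,6,g); (3,9,k); (5,6,h); (8,1,h); (8,4,k); (8,15,k); (9,1,h); (10,3,h); (15,4,h); (15,9,h); (15,9,k)


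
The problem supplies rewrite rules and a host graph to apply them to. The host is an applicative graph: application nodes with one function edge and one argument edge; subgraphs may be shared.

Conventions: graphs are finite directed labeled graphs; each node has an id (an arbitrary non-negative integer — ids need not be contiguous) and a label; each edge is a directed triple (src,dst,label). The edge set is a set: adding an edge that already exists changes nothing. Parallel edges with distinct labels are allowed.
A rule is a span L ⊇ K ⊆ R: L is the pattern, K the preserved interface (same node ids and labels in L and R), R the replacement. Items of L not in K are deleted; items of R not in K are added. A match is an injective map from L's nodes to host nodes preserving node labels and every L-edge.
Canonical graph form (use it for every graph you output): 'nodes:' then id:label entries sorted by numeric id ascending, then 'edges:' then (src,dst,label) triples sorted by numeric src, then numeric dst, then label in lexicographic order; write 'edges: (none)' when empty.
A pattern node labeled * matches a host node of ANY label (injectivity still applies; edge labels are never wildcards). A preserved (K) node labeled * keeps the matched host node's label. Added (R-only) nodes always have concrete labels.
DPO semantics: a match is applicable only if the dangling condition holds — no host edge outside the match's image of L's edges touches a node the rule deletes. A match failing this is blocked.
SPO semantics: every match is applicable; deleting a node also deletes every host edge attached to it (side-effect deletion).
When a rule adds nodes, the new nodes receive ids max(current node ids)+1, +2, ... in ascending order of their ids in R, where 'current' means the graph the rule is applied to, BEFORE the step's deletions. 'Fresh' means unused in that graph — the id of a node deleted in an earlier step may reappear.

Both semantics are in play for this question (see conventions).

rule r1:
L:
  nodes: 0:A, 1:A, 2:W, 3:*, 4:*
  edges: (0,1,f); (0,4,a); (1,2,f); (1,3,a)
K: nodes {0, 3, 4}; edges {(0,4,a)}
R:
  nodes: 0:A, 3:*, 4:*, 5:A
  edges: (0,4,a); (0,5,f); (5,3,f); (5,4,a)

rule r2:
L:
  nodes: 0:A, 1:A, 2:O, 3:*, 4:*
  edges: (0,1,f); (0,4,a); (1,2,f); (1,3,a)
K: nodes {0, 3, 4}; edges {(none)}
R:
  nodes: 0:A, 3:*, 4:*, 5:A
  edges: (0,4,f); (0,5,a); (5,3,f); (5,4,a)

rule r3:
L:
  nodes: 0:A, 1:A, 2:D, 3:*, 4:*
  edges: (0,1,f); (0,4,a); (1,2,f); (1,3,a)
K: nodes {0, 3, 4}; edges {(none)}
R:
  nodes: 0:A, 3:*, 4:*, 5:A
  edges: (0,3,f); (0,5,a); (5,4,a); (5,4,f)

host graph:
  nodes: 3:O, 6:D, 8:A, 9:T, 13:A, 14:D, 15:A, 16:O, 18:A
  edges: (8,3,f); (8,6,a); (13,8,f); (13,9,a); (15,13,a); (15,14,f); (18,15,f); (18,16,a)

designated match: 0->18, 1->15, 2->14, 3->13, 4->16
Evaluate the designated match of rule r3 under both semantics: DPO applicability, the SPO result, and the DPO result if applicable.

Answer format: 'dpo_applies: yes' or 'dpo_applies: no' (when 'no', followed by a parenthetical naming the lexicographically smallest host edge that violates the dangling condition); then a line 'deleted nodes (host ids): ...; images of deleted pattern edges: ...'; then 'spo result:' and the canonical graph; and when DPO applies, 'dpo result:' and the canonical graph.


dpo_applies: yes
deleted nodes (host ids): 14, 15; images of deleted pattern edges: (15,13,a); (15,14,f); (18,15,f); (18,16,a)
spo result:
nodes: 3:O, 6:D, 8:A, 9:T, 13:A, 16:O, 18:A, 19:A
edges: (8,3,f); (8,6,a); (13,8,f); (13,9,a); (18,13,f); (18,19,a); (19,16,a); (19,16,f)
dpo result:
nodes: 3:O, 6:D, 8:A, 9:T, 13:A, 16:O, 18:A, 19:A
edges: (8,3,f); (8,6,a); (13,8,f); (13,9,a); (18,13,f); (18,19,a); (19,16,a); (19,16,f)


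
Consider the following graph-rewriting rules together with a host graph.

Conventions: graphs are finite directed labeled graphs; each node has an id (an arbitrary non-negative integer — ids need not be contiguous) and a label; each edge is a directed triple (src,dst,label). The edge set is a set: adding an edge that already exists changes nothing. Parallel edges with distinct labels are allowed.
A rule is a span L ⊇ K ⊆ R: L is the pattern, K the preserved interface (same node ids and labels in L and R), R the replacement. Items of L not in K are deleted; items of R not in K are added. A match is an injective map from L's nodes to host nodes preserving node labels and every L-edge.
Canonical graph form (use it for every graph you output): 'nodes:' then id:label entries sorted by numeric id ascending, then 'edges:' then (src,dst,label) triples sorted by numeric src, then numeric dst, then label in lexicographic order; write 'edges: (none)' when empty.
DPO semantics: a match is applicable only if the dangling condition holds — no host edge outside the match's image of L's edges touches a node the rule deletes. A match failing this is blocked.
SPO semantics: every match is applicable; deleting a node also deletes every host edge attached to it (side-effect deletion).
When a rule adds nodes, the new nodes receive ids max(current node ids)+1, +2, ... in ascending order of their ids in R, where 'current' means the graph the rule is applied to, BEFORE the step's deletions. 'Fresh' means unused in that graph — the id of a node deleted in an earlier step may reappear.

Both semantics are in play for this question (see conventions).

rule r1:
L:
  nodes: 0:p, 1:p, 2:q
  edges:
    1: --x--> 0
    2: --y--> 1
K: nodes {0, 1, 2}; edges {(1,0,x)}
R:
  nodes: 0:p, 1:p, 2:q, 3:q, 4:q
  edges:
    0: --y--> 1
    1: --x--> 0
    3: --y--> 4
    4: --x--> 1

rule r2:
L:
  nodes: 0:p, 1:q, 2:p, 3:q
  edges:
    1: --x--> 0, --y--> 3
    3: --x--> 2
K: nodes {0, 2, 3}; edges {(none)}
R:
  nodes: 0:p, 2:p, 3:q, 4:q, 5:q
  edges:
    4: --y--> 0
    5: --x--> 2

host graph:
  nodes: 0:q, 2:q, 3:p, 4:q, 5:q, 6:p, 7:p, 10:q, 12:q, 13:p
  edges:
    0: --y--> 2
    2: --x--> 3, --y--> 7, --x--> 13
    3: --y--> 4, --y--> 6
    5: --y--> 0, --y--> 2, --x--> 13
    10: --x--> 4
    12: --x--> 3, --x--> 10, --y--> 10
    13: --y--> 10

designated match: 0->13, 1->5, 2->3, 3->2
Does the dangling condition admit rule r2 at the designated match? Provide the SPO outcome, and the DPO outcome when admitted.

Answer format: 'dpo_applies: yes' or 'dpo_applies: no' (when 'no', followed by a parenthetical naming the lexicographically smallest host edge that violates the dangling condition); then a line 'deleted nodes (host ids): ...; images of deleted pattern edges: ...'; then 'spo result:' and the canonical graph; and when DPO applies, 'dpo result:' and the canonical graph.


dpo_applies: no
(the rule deletes node 5, which keeps host edge (5,0,y) outside the match image — the dangling condition fails, DPO blocks; SPO proceeds and side-deletes such edges)
deleted nodes (host ids): 5; images of deleted pattern edges: (2,3,x); (5,2,y); (5,13,x)
spo result:
nodes: 0:q, 2:q, 3:p, 4:q, 6:p, 7:p, 10:q, 12:q, 13:p, 14:q, 15:q
edges: (0,2,y); (2,7,y); (2,13,x); (3,4,y); (3,6,y); (10,4,x); (12,3,x); (12,10,x); (12,10,y); (13,10,y); (14,13,y); (15,3,x)


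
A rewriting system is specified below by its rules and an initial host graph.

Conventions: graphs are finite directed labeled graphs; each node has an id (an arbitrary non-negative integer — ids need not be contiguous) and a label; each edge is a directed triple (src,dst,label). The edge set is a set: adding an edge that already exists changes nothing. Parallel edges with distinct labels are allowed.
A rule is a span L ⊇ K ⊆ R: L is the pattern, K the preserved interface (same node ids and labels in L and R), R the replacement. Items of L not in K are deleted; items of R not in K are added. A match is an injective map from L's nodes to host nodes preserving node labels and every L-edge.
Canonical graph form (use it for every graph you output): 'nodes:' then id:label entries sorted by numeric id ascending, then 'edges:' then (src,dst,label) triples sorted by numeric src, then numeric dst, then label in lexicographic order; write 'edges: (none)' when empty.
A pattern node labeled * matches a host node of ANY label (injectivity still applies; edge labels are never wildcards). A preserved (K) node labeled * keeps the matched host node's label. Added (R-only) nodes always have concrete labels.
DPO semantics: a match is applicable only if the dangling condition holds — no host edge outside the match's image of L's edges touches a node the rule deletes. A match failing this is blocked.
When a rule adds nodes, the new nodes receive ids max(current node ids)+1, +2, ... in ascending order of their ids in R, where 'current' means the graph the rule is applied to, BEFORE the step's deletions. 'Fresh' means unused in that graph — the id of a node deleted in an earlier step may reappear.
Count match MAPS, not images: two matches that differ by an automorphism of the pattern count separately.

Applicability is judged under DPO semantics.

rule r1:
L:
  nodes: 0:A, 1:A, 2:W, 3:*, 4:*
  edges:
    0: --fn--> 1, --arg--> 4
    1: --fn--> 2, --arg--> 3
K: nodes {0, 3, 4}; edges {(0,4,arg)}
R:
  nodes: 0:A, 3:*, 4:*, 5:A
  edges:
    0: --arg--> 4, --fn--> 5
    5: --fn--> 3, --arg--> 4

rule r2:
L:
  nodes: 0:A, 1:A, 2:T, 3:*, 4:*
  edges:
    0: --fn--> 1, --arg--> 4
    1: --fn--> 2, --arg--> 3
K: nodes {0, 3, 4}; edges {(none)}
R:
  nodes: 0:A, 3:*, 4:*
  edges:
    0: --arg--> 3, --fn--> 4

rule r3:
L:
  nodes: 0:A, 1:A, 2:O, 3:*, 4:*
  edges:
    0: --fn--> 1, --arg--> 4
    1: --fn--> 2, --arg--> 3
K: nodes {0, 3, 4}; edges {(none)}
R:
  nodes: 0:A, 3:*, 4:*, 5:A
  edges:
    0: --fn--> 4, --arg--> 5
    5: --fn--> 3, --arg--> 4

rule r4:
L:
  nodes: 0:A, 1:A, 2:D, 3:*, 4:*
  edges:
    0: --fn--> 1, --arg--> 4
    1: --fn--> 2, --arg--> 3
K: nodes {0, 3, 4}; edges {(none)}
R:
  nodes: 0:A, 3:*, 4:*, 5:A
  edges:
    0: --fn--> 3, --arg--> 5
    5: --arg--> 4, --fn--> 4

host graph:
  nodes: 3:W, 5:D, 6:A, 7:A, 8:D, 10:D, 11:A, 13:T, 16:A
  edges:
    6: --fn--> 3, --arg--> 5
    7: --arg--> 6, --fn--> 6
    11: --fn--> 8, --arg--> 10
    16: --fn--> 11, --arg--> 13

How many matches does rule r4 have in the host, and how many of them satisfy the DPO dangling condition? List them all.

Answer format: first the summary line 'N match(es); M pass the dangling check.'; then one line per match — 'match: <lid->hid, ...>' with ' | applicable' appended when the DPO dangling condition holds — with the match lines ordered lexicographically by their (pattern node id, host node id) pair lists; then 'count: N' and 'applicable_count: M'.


1 match(es); 1 pass the dangling check.
match: 0->16, 1->11, 2->8, 3->10, 4->13 | applicable
count: 1
applicable_count: 1


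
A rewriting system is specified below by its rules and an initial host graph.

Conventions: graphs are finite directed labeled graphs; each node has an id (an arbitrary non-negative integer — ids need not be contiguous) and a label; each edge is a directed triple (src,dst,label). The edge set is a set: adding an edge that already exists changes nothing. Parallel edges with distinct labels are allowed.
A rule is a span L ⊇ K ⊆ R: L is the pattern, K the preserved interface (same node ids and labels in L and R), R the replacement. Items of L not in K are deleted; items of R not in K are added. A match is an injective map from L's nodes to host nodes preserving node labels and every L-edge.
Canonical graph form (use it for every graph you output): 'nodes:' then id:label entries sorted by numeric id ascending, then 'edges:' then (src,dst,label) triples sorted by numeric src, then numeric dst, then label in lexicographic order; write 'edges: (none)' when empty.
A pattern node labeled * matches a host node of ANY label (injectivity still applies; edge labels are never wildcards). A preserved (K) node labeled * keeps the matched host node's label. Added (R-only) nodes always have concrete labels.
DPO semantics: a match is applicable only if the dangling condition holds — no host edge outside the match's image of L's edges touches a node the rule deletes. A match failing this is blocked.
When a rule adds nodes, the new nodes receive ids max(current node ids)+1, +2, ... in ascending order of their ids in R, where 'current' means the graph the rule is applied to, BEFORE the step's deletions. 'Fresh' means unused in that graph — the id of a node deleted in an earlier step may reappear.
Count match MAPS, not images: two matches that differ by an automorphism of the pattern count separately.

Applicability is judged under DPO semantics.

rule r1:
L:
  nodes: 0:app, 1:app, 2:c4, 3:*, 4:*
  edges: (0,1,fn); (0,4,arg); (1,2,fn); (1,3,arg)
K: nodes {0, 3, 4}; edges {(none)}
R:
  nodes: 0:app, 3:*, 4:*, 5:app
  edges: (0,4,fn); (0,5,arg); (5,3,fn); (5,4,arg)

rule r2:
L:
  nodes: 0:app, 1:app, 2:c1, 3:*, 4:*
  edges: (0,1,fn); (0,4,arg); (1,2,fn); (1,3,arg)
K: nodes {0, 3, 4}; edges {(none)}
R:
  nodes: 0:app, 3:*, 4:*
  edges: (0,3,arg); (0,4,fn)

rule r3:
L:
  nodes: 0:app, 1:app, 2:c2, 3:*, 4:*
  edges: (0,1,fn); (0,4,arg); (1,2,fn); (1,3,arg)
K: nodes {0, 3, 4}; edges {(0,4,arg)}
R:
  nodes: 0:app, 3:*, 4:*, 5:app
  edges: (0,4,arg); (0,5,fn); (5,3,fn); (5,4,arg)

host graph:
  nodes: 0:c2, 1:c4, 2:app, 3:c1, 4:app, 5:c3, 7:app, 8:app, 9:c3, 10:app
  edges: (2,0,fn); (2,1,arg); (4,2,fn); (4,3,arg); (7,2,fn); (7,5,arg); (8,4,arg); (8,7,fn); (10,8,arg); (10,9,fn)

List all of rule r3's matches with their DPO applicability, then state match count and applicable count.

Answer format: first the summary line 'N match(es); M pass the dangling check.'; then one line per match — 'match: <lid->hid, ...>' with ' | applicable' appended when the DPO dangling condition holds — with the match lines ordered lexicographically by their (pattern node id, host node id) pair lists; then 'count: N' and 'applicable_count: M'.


2 match(es); 0 pass the dangling check.
match: 0->4, 1->2, 2->0, 3->1, 4->3
match: 0->7, 1->2, 2->0, 3->1, 4->5
count: 2
applicable_count: 0


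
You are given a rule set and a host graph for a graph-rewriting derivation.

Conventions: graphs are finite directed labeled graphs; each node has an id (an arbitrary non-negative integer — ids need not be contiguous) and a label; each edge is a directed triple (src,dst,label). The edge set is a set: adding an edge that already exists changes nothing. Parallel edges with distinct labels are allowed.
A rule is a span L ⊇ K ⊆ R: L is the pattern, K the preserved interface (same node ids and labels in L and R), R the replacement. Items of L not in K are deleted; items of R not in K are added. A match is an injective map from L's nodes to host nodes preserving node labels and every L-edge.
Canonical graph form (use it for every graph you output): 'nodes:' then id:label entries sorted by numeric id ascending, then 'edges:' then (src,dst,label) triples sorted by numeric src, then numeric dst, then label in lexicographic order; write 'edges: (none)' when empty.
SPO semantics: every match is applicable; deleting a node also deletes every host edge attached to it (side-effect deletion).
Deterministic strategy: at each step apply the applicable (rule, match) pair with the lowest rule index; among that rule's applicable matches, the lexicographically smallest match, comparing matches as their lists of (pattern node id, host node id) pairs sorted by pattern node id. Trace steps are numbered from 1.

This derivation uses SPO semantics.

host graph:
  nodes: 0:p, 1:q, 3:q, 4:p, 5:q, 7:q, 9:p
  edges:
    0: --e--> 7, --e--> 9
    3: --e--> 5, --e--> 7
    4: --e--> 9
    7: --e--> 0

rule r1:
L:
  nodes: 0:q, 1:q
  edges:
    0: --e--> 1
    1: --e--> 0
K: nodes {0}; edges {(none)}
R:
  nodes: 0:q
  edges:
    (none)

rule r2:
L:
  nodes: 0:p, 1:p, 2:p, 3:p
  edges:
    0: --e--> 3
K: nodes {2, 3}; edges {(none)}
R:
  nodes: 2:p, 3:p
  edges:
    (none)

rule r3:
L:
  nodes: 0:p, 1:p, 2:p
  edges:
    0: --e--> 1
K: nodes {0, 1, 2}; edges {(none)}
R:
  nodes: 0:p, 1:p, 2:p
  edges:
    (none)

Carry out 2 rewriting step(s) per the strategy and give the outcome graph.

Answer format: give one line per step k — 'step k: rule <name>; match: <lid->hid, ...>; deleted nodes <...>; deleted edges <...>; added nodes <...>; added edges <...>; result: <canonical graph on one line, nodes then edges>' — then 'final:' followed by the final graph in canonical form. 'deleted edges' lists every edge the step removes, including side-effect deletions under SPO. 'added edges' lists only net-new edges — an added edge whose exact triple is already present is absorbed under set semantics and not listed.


step 1: rule r3; match: 0->0, 1->9, 2->4; deleted nodes (none); deleted edges (0,9,e); added nodes (none); added edges (none); result: nodes: 0:p, 1:q, 3:q, 4:p, 5:q, 7:q, 9:p edges: (0,7,e); (3,5,e); (3,7,e); (4,9,e); (7,0,e)
step 2: rule r3; match: 0->4, 1->9, 2->0; deleted nodes (none); deleted edges (4,9,e); added nodes (none); added edges (none); result: nodes: 0:p, 1:q, 3:q, 4:p, 5:q, 7:q, 9:p edges: (0,7,e); (3,5,e); (3,7,e); (7,0,e)
final:
nodes: 0:p, 1:q, 3:q, 4:p, 5:q, 7:q, 9:p
edges: (0,7,e); (3,5,e); (3,7,e); (7,0,e)


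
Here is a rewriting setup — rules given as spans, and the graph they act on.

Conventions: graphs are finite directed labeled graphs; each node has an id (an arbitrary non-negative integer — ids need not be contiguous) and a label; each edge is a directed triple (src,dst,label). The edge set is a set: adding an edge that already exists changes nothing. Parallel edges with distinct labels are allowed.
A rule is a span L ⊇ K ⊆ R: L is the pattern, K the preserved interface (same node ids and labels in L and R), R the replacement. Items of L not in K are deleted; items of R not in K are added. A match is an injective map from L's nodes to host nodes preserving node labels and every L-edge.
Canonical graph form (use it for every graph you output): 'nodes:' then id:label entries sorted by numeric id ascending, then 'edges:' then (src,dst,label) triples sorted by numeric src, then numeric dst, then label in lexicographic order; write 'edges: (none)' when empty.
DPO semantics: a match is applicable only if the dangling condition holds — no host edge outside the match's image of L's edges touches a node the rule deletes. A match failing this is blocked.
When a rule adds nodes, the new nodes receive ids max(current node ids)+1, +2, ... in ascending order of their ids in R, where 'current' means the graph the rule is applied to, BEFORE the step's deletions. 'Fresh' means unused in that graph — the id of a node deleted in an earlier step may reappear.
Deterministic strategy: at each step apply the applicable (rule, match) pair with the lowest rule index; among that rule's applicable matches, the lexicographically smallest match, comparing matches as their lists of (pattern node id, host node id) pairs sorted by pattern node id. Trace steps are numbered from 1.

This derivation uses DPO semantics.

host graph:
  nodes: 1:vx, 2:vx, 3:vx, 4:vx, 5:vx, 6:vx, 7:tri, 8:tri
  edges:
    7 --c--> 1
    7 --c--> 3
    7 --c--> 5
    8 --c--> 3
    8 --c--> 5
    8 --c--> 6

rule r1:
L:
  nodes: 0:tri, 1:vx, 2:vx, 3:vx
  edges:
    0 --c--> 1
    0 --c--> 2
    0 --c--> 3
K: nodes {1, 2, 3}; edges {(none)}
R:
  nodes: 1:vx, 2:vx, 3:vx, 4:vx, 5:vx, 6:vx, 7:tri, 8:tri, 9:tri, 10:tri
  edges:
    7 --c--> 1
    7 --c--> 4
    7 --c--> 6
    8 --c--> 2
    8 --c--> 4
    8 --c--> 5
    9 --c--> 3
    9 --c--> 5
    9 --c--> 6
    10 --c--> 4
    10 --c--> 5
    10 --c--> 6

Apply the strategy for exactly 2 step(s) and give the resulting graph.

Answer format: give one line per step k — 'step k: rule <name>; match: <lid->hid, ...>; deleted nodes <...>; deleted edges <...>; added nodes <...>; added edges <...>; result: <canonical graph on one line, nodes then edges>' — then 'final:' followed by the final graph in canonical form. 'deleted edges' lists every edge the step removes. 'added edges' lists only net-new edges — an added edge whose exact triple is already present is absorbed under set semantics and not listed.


step 1: rule r1; match: 0->7, 1->1, 2->3, 3->5; deleted nodes 7; deleted edges (7,1,c); (7,3,c); (7,5,c); added nodes 9, 10, 11, 12, 13, 14, 15; added edges (12,1,c); (12,9,c); (12,11,c); (13,3,c); (13,9,c); (13,10,c); (14,5,c); (14,10,c); (14,11,c); (15,9,c); (15,10,c); (15,11,c); result: nodes: 1:vx, 2:vx, 3:vx, 4:vx, 5:vx, 6:vx, 8:tri, 9:vx, 10:vx, 11:vx, 12:tri, 13:tri, 14:tri, 15:tri edges: (8,3,c); (8,5,c); (8,6,c); (12,1,c); (12,9,c); (12,11,c); (13,3,c); (13,9,c); (13,10,c); (14,5,c); (14,10,c); (14,11,c); (15,9,c); (15,10,c); (15,11,c)
step 2: rule r1; match: 0->8, 1->3, 2->5, 3->6; deleted nodes 8; deleted edges (8,3,c); (8,5,c); (8,6,c); added nodes 16, 17, 18, 19, 20, 21, 22; added edges (19,3,c); (19,16,c); (19,18,c); (20,5,c); (20,16,c); (20,17,c); (21,6,c); (21,17,c); (21,18,c); (22,16,c); (22,17,c); (22,18,c); result: nodes: 1:vx, 2:vx, 3:vx, 4:vx, 5:vx, 6:vx, 9:vx, 10:vx, 11:vx, 12:tri, 13:tri, 14:tri, 15:tri, 16:vx, 17:vx, 18:vx, 19:tri, 20:tri, 21:tri, 22:tri edges: (12,1,c); (12,9,c); (12,11,c); (13,3,c); (13,9,c); (13,10,c); (14,5,c); (14,10,c); (14,11,c); (15,9,c); (15,10,c); (15,11,c); (19,3,c); (19,16,c); (19,18,c); (20,5,c); (20,16,c); (20,17,c); (21,6,c); (21,17,c); (21,18,c); (22,16,c); (22,17,c); (22,18,c)
final:
nodes: 1:vx, 2:vx, 3:vx, 4:vx, 5:vx, 6:vx, 9:vx, 10:vx, 11:vx, 12:tri, 13:tri, 14:tri, 15:tri, 16:vx, 17:vx, 18:vx, 19:tri, 20:tri, 21:tri, 22:tri
edges: (12,1,c); (12,9,c); (12,11,c); (13,3,c); (13,9,c); (13,10,c); (14,5,c); (14,10,c); (14,11,c); (15,9,c); (15,10,c); (15,11,c); (19,3,c); (19,16,c); (19,18,c); (20,5,c); (20,16,c); (20,17,c); (21,6,c); (21,17,c); (21,18,c); (22,16,c); (22,17,c); (22,18,c)


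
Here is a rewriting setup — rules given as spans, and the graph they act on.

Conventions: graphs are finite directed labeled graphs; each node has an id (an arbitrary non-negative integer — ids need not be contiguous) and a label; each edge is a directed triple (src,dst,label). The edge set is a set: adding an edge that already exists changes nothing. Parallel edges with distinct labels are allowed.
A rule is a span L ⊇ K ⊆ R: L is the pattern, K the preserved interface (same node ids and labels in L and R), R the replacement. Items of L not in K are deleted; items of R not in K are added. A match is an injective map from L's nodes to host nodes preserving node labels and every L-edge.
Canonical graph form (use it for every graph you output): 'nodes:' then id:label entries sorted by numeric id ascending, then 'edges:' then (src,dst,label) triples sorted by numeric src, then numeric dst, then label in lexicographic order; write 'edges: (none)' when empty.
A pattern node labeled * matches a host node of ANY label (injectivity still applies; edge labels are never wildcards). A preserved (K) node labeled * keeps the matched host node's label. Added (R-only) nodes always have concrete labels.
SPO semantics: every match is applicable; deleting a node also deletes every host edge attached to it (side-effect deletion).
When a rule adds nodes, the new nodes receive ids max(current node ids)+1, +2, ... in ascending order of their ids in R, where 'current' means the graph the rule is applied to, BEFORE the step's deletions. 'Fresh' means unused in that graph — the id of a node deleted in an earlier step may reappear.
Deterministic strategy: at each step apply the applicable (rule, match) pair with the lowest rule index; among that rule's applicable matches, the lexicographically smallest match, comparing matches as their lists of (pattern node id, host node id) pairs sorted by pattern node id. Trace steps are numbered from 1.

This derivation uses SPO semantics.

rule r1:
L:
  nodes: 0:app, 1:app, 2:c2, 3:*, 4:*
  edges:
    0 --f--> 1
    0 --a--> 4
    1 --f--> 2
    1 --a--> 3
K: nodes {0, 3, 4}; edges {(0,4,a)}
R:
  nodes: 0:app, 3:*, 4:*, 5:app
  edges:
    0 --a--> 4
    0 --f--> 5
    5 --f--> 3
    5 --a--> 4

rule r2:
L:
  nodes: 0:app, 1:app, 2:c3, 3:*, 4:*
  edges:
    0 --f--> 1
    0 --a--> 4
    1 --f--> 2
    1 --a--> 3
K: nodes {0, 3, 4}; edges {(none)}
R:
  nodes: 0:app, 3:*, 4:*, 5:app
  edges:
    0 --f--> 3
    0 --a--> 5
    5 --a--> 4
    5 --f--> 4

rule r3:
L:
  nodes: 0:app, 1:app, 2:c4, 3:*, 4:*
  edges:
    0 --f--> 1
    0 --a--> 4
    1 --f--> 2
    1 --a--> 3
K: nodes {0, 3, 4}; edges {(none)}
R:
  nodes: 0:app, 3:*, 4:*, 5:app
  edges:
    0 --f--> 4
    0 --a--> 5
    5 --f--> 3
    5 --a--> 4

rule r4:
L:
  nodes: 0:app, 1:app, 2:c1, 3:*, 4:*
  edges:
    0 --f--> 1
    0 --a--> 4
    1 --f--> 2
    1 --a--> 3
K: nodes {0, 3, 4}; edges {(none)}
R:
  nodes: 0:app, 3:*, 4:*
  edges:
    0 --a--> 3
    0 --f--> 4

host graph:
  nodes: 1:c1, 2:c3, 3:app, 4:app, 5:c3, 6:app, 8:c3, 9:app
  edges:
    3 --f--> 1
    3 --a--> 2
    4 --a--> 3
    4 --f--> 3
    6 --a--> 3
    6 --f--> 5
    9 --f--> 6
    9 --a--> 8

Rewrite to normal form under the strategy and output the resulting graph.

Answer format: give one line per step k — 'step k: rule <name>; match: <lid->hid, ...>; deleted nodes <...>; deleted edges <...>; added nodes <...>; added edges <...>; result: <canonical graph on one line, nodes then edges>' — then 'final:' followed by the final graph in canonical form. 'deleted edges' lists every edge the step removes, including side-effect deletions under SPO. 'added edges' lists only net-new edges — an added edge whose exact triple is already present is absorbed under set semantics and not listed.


step 1: rule r2; match: 0->9, 1->6, 2->5, 3->3, 4->8; deleted nodes 5, 6; deleted edges (6,3,a); (6,5,f); (9,6,f); (9,8,a); added nodes 10; added edges (9,3,f); (9,10,a); (10,8,a); (10,8,f); result: nodes: 1:c1, 2:c3, 3:app, 4:app, 8:c3, 9:app, 10:app edges: (3,1,f); (3,2,a); (4,3,a); (4,3,f); (9,3,f); (9,10,a); (10,8,a); (10,8,f)
step 2: rule r4; match: 0->9, 1->3, 2->1, 3->2, 4->10; deleted nodes 1, 3; deleted edges (3,1,f); (3,2,a); (4,3,a); (4,3,f); (9,3,f); (9,10,a); added nodes (none); added edges (9,2,a); (9,10,f); result: nodes: 2:c3, 4:app, 8:c3, 9:app, 10:app edges: (9,2,a); (9,10,f); (10,8,a); (10,8,f)
final:
nodes: 2:c3, 4:app, 8:c3, 9:app, 10:app
edges: (9,2,a); (9,10,f); (10,8,a); (10,8,f)
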